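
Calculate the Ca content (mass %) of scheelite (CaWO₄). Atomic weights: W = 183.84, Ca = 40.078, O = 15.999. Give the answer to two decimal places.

Molar mass of CaWO₄: 1×40.078 + 1×183.84 + 4×15.999 = 287.914 g/mol.
Mass of Ca per formula unit: 1 × 40.078 = 40.078 g.
Weight fraction Ca = 40.078 / 287.914 = 0.1392.

13.92 mass %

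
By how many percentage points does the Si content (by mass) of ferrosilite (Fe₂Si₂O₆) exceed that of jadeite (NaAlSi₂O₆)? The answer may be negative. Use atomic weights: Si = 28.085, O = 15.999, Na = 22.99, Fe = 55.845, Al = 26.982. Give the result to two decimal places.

Si in Fe₂Si₂O₆: molar mass 263.854 g/mol; 2×28.085 = 56.170 g → 21.29 wt%.
Si in NaAlSi₂O₆: molar mass 202.136 g/mol; 2×28.085 = 56.170 g → 27.79 wt%.
Difference = 21.29 − 27.79 = -6.50 percentage points.

-6.50 percentage points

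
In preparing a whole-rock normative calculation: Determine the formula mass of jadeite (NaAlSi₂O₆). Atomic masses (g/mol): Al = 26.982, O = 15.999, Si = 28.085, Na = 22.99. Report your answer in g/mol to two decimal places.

M = 1×22.99 + 1×26.982 + 2×28.085 + 6×15.999

202.14 g/mol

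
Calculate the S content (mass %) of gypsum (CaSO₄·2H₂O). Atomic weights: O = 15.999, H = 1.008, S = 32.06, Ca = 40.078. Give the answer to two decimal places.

Molar mass of CaSO₄·2H₂O: 1*40.078 + 1*32.06 + 6*15.999 + 4*1.008 = 172.164 g/mol.
Mass of S per formula unit: 1 × 32.06 = 32.060 g.
Weight fraction S = 32.060 / 172.164 = 0.1862.

18.62 mass %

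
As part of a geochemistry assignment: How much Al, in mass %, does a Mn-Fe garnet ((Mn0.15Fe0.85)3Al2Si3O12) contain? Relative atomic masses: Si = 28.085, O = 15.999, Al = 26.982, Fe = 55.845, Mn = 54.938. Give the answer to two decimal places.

10.85 mass %

Molar mass of (Mn0.15Fe0.85)3Al2Si3O12: 0.45*54.938 + 2.55*55.845 + 2*26.982 + 3*28.085 + 12*15.999 = 497.334 g/mol.
Mass of Al per formula unit: 2 × 26.982 = 53.964 g.
Weight fraction Al = 53.964 / 497.334 = 0.1085.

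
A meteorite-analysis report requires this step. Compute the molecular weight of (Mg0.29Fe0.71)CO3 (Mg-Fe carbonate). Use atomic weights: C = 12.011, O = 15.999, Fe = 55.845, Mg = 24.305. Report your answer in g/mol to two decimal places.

The formula mass is the sum 0.29(24.305) + 0.71(55.845) + 1(12.011) + 3(15.999).

106.71 g/mol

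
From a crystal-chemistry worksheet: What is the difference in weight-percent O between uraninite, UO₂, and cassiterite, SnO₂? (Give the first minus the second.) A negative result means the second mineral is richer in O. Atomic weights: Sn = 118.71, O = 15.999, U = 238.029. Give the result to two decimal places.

-9.38 percentage points

First mineral: 31.998 g O in 270.027 g formula = 11.85 wt% O.
Second mineral: 31.998 g O in 150.708 g formula = 21.23 wt% O.
11.85% − 21.23% gives a difference of -9.38 percentage points.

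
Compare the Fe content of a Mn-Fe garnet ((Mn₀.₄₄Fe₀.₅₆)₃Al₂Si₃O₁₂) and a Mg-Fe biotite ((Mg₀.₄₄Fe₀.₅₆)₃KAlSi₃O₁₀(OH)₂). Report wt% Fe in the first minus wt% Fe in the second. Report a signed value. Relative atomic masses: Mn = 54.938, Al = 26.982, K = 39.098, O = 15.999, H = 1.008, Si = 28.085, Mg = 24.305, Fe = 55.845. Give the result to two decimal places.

First mineral: 93.820 g Fe in 496.545 g formula = 18.89 wt% Fe.
Second mineral: 93.820 g Fe in 470.241 g formula = 19.95 wt% Fe.
18.89% − 19.95% gives a difference of -1.06 percentage points.

-1.06 percentage points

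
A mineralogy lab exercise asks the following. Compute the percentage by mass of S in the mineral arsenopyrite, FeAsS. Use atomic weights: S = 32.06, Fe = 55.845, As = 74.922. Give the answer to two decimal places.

Molar mass of FeAsS: 1×55.845 + 1×74.922 + 1×32.06 = 162.827 g/mol.
Mass of S per formula unit: 1 × 32.06 = 32.060 g.
Weight fraction S = 32.060 / 162.827 = 0.1969.

19.69 weight percent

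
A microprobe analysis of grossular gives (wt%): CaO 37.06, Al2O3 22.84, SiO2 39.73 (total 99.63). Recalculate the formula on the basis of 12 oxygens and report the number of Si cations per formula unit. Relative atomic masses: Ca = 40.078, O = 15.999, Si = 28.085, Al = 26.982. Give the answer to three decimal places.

37.06 wt% CaO ÷ 56.077 g/mol = 0.66088 mol, giving 0.66088 Ca and 0.66088 O.
22.84 wt% Al2O3 ÷ 101.961 g/mol = 0.22401 mol, giving 0.44802 Al and 0.67203 O.
39.73 wt% SiO2 ÷ 60.083 g/mol = 0.66125 mol, giving 0.66125 Si and 1.32250 O.
Oxygen sums to 2.65541; scaling by 12/2.65541 = 4.51908 puts the formula on 12 O.
Si: 0.66125 × 4.51908 = 2.988 atoms per formula unit.

2.988 Si apfu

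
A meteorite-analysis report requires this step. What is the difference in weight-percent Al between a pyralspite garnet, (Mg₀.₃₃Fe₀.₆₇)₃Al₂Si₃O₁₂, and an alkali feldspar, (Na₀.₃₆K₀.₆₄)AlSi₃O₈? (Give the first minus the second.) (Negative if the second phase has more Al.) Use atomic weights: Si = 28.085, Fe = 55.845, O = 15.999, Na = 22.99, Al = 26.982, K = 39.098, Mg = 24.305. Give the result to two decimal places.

M((Mg₀.₃₃Fe₀.₆₇)₃Al₂Si₃O₁₂) = 466.517 g/mol, so wt% Al = 53.964/466.517 × 100 = 11.57%.
M((Na₀.₃₆K₀.₆₄)AlSi₃O₈) = 272.528 g/mol, so wt% Al = 26.982/272.528 × 100 = 9.90%.
11.57 − 9.90 = 1.67 pp.

1.67 percentage points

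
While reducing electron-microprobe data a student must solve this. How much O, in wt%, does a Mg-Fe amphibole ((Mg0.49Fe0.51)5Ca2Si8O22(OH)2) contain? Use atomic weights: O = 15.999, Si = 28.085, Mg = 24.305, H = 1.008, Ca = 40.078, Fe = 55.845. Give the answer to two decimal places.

Formula mass = 2.45×24.305 + 2.55×55.845 + 2×40.078 + 8×28.085 + 24×15.999 + 2×1.008 = 892.780 g/mol, of which 383.976 g is O.
So O makes up 383.976/892.780 = 0.4301 of the mass, i.e. 43.01%.

43.01 wt%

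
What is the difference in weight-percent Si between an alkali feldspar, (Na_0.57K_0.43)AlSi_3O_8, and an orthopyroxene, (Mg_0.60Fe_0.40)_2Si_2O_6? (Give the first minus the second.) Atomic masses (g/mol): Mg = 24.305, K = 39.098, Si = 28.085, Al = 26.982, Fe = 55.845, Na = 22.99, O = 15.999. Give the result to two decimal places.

6.45 percentage points

M((Na_0.57K_0.43)AlSi_3O_8) = 269.145 g/mol, so wt% Si = 84.255/269.145 × 100 = 31.30%.
M((Mg_0.60Fe_0.40)_2Si_2O_6) = 226.006 g/mol, so wt% Si = 56.170/226.006 × 100 = 24.85%.
31.30 − 24.85 = 6.45 pp.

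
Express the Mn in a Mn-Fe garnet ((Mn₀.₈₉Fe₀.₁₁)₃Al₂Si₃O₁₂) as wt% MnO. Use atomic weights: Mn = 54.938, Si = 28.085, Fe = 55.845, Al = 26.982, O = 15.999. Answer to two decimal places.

Molar mass of (Mn₀.₈₉Fe₀.₁₁)₃Al₂Si₃O₁₂ = 2.67*54.938 + 0.33*55.845 + 2*26.982 + 3*28.085 + 12*15.999 = 495.320 g/mol.
Each formula unit contains 2.67 Mn, equivalent to 2.67/1 = 2.6700 mol MnO.
M(MnO) = 1×54.938 + 1×15.999 = 70.937 g/mol.
Mass of MnO per formula unit = 2.6700 × 70.937 = 189.402 g.
MnO wt% = 189.402 / 495.320 × 100 = 38.24%.

38.24 wt%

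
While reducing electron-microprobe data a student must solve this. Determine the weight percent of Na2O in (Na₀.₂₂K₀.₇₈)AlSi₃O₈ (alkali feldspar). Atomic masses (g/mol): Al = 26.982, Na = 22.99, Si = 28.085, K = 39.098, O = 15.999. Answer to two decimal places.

2.48 wt%

Molar mass of (Na₀.₂₂K₀.₇₈)AlSi₃O₈ = 0.22×22.99 + 0.78×39.098 + 1×26.982 + 3×28.085 + 8×15.999 = 274.783 g/mol.
Each formula unit contains 0.22 Na, equivalent to 0.22/2 = 0.1100 mol Na2O.
M(Na2O) = 2×22.99 + 1×15.999 = 61.979 g/mol.
Mass of Na2O per formula unit = 0.1100 × 61.979 = 6.818 g.
Na2O wt% = 6.818 / 274.783 × 100 = 2.48%.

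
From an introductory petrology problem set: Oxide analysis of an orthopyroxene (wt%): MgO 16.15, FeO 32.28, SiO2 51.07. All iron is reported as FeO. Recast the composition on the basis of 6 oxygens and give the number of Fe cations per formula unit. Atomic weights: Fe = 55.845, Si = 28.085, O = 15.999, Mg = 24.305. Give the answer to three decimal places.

MgO: 16.15/40.304 = 0.40070 mol → 0.40070 mol Mg, 0.40070 mol O.
FeO: 32.28/71.844 = 0.44931 mol → 0.44931 mol Fe, 0.44931 mol O.
SiO2: 51.07/60.083 = 0.84999 mol → 0.84999 mol Si, 1.69998 mol O.
Total oxygen = 2.54999 mol. Normalization factor = 6/2.54999 = 2.35295.
Fe per 6 O = 0.44931 × 2.35295 = 1.057.

1.057 Fe apfu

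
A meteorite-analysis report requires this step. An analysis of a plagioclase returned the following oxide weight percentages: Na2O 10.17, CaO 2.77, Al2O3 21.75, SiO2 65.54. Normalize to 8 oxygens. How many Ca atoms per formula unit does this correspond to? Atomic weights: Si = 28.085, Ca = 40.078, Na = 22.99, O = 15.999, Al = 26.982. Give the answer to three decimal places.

0.130 Ca apfu

Na2O (M=61.979): mol = 0.16409; Na = 0.32818, O = 0.16409.
CaO (M=56.077): mol = 0.04940; Ca = 0.04940, O = 0.04940.
Al2O3 (M=101.961): mol = 0.21332; Al = 0.42664, O = 0.63996.
SiO2 (M=60.083): mol = 1.09082; Si = 1.09082, O = 2.18164.
ΣO = 3.03509; factor = 8/ΣO = 2.63584.
Ca apfu = 0.04940 × 2.63584 = 0.130.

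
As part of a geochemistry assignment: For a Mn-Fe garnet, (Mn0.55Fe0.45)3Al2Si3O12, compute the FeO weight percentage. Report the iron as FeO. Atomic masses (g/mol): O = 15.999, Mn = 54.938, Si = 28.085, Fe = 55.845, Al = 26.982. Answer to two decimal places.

19.54 wt%

M((Mn0.55Fe0.45)3Al2Si3O12) = 496.245 g/mol; M(FeO) = 71.844 g/mol.
Moles FeO per formula unit = 1.35 Fe ÷ 1 = 1.3500.
FeO fraction = (1.3500 × 71.844) / 496.245 = 96.989/496.245 = 0.1954.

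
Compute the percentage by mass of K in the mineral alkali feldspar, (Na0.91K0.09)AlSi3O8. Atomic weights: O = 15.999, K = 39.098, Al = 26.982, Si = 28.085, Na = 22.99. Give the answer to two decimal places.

1.33 mass %

M((Na0.91K0.09)AlSi3O8) = 263.669 g/mol.
K contributes 0.09 × 39.098 = 3.519 g per mole.
3.519/263.669 = 0.0133 → 1.33%.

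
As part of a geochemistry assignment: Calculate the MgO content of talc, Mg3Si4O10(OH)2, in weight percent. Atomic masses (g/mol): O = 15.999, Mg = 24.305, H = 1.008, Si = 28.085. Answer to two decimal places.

Molar mass of Mg3Si4O10(OH)2 = 3·24.305 + 4·28.085 + 12·15.999 + 2·1.008 = 379.259 g/mol.
Each formula unit contains 3 Mg, equivalent to 3/1 = 3.0000 mol MgO.
M(MgO) = 1×24.305 + 1×15.999 = 40.304 g/mol.
Mass of MgO per formula unit = 3.0000 × 40.304 = 120.912 g.
MgO wt% = 120.912 / 379.259 × 100 = 31.88%.

31.88 wt%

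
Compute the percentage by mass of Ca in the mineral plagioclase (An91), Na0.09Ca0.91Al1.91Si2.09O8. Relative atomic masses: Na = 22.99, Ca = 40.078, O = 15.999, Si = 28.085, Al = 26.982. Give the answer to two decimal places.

M(Na0.09Ca0.91Al1.91Si2.09O8) = 276.765 g/mol.
Ca contributes 0.91 × 40.078 = 36.471 g per mole.
36.471/276.765 = 0.1318 → 13.18%.

13.18 wt%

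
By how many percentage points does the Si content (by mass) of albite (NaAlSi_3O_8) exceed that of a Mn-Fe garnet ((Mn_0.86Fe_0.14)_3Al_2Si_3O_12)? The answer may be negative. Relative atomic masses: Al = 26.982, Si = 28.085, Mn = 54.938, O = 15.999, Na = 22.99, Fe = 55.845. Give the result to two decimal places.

First mineral: 84.255 g Si in 262.219 g formula = 32.13 wt% Si.
Second mineral: 84.255 g Si in 495.402 g formula = 17.01 wt% Si.
32.13% − 17.01% gives a difference of 15.12 percentage points.

15.12 percentage points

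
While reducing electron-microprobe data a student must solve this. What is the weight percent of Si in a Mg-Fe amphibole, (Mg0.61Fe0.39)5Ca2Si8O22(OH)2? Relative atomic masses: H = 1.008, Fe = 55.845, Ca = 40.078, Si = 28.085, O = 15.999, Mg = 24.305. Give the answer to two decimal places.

25.71 mass %

M((Mg0.61Fe0.39)5Ca2Si8O22(OH)2) = 873.856 g/mol.
Si contributes 8 × 28.085 = 224.680 g per mole.
224.680/873.856 = 0.2571 → 25.71%.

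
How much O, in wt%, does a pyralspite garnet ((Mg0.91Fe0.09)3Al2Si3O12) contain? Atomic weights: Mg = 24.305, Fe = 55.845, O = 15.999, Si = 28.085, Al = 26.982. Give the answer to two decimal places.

Molar mass of (Mg0.91Fe0.09)3Al2Si3O12: 2.73·24.305 + 0.27·55.845 + 2·26.982 + 3·28.085 + 12·15.999 = 411.638 g/mol.
Mass of O per formula unit: 12 × 15.999 = 191.988 g.
Weight fraction O = 191.988 / 411.638 = 0.4664.

46.64 wt%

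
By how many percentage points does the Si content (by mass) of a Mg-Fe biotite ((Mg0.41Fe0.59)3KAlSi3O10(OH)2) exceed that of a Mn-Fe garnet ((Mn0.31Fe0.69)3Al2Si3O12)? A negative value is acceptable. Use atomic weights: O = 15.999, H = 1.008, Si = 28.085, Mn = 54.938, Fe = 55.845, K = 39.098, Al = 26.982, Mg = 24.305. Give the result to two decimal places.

0.85 percentage points

M((Mg0.41Fe0.59)3KAlSi3O10(OH)2) = 473.080 g/mol, so wt% Si = 84.255/473.080 × 100 = 17.81%.
M((Mn0.31Fe0.69)3Al2Si3O12) = 496.898 g/mol, so wt% Si = 84.255/496.898 × 100 = 16.96%.
17.81 − 16.96 = 0.85 pp.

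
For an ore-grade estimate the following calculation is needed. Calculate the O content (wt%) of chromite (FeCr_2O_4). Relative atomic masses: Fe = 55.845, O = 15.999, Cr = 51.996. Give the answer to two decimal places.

28.59 wt%

Molar mass of FeCr_2O_4: 1×55.845 + 2×51.996 + 4×15.999 = 223.833 g/mol.
Mass of O per formula unit: 4 × 15.999 = 63.996 g.
Weight fraction O = 63.996 / 223.833 = 0.2859.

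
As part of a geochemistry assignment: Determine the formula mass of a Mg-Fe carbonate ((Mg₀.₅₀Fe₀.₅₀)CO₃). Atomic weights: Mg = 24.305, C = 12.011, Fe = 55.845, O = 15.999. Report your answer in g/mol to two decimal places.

100.08 g/mol

Mg: 0.50 × 24.305 = 12.1525
Fe: 0.50 × 55.845 = 27.9225
C: 1 × 12.011 = 12.0110
O: 3 × 15.999 = 47.9970
Summing the contributions gives the formula mass.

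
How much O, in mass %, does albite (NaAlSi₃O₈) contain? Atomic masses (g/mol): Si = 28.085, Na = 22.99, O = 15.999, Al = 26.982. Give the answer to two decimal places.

48.81 mass %

M(NaAlSi₃O₈) = 262.219 g/mol.
O contributes 8 × 15.999 = 127.992 g per mole.
127.992/262.219 = 0.4881 → 48.81%.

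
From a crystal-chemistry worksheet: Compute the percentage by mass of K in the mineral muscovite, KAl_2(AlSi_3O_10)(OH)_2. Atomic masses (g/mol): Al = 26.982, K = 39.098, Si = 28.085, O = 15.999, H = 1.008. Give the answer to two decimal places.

9.82 mass %

Formula mass = 1*39.098 + 3*26.982 + 3*28.085 + 12*15.999 + 2*1.008 = 398.303 g/mol, of which 39.098 g is K.
So K makes up 39.098/398.303 = 0.0982 of the mass, i.e. 9.82%.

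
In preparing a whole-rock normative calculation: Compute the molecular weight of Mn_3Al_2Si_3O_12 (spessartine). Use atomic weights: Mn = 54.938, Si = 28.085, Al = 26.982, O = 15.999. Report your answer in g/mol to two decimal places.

The formula mass is the sum 3·54.938 + 2·26.982 + 3·28.085 + 12·15.999.

495.02 g/mol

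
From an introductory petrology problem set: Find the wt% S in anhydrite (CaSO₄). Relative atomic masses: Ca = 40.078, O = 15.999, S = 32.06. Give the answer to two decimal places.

Formula mass = 1·40.078 + 1·32.06 + 4·15.999 = 136.134 g/mol, of which 32.060 g is S.
So S makes up 32.060/136.134 = 0.2355 of the mass, i.e. 23.55%.

23.55 mass %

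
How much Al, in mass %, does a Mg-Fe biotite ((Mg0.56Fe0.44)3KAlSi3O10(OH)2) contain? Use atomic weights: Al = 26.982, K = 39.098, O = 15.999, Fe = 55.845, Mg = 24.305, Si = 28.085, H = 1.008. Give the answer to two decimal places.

5.88 mass %

M((Mg0.56Fe0.44)3KAlSi3O10(OH)2) = 458.887 g/mol.
Al contributes 1 × 26.982 = 26.982 g per mole.
26.982/458.887 = 0.0588 → 5.88%.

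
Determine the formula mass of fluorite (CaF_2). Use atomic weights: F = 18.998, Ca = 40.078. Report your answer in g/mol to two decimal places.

78.07 g/mol

The formula mass is the sum 1×40.078 + 2×18.998.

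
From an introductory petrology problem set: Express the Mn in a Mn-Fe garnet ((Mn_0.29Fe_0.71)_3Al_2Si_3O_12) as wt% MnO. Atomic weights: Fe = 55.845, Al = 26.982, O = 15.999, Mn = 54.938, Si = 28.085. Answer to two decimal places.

12.42 wt%

Formula mass = 496.953 g/mol.
0.87 Mn → 0.8700 mol MnO per formula unit; M(MnO) = 70.937, so MnO mass = 61.715 g.
61.715/496.953 × 100 = 12.42 wt%.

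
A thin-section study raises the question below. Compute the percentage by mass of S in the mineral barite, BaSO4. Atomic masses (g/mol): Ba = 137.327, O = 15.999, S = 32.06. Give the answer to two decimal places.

Molar mass of BaSO4: 1×137.327 + 1×32.06 + 4×15.999 = 233.383 g/mol.
Mass of S per formula unit: 1 × 32.06 = 32.060 g.
Weight fraction S = 32.060 / 233.383 = 0.1374.

13.74 mass %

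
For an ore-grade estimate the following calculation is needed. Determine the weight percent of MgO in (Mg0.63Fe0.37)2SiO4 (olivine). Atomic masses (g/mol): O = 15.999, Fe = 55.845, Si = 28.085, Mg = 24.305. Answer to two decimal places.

M((Mg0.63Fe0.37)2SiO4) = 164.031 g/mol; M(MgO) = 40.304 g/mol.
Moles MgO per formula unit = 1.26 Mg ÷ 1 = 1.2600.
MgO fraction = (1.2600 × 40.304) / 164.031 = 50.783/164.031 = 0.3096.

30.96 wt%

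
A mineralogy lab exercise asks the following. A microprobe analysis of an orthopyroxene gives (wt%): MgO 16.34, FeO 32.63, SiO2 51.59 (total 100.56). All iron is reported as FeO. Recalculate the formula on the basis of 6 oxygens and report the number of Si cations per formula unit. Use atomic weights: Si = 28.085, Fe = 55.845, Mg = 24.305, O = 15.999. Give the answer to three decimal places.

16.34 wt% MgO ÷ 40.304 g/mol = 0.40542 mol, giving 0.40542 Mg and 0.40542 O.
32.63 wt% FeO ÷ 71.844 g/mol = 0.45418 mol, giving 0.45418 Fe and 0.45418 O.
51.59 wt% SiO2 ÷ 60.083 g/mol = 0.85865 mol, giving 0.85865 Si and 1.71730 O.
Oxygen sums to 2.57690; scaling by 6/2.57690 = 2.32838 puts the formula on 6 O.
Si: 0.85865 × 2.32838 = 1.999 atoms per formula unit.

1.999 Si apfu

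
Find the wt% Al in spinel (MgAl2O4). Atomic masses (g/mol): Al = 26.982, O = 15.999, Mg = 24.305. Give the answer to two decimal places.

37.93 mass %

Formula mass = 1·24.305 + 2·26.982 + 4·15.999 = 142.265 g/mol, of which 53.964 g is Al.
So Al makes up 53.964/142.265 = 0.3793 of the mass, i.e. 37.93%.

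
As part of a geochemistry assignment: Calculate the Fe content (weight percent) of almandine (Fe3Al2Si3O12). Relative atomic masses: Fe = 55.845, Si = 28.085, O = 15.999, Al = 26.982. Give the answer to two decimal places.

33.66 weight percent

Molar mass of Fe3Al2Si3O12: 3×55.845 + 2×26.982 + 3×28.085 + 12×15.999 = 497.742 g/mol.
Mass of Fe per formula unit: 3 × 55.845 = 167.535 g.
Weight fraction Fe = 167.535 / 497.742 = 0.3366.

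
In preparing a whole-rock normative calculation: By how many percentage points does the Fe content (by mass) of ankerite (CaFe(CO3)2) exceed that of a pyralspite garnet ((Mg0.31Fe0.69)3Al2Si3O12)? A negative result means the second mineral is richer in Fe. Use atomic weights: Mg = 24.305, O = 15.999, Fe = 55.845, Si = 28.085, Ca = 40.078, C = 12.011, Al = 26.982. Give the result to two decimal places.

M(CaFe(CO3)2) = 215.939 g/mol, so wt% Fe = 55.845/215.939 × 100 = 25.86%.
M((Mg0.31Fe0.69)3Al2Si3O12) = 468.410 g/mol, so wt% Fe = 115.599/468.410 × 100 = 24.68%.
25.86 − 24.68 = 1.18 pp.

1.18 percentage points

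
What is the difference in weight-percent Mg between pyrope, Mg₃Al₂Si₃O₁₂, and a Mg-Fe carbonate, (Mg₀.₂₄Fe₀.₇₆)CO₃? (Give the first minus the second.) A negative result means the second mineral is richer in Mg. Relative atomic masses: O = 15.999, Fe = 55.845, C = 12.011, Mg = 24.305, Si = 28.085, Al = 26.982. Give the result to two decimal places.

M(Mg₃Al₂Si₃O₁₂) = 403.122 g/mol, so wt% Mg = 72.915/403.122 × 100 = 18.09%.
M((Mg₀.₂₄Fe₀.₇₆)CO₃) = 108.283 g/mol, so wt% Mg = 5.833/108.283 × 100 = 5.39%.
18.09 − 5.39 = 12.70 pp.

12.70 percentage points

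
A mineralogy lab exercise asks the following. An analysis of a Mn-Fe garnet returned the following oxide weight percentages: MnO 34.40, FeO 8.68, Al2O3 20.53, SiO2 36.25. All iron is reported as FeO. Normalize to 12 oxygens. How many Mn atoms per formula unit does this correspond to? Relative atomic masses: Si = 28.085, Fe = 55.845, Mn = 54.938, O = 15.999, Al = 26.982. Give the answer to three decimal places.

MnO (M=70.937): mol = 0.48494; Mn = 0.48494, O = 0.48494.
FeO (M=71.844): mol = 0.12082; Fe = 0.12082, O = 0.12082.
Al2O3 (M=101.961): mol = 0.20135; Al = 0.40270, O = 0.60405.
SiO2 (M=60.083): mol = 0.60333; Si = 0.60333, O = 1.20666.
ΣO = 2.41647; factor = 12/ΣO = 4.96592.
Mn apfu = 0.48494 × 4.96592 = 2.408.

2.408 Mn apfu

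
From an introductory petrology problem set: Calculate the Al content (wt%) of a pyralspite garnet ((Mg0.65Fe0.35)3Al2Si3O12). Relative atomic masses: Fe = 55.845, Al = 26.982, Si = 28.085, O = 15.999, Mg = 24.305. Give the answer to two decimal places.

12.37 wt%

Formula mass = 1.95×24.305 + 1.05×55.845 + 2×26.982 + 3×28.085 + 12×15.999 = 436.239 g/mol, of which 53.964 g is Al.
So Al makes up 53.964/436.239 = 0.1237 of the mass, i.e. 12.37%.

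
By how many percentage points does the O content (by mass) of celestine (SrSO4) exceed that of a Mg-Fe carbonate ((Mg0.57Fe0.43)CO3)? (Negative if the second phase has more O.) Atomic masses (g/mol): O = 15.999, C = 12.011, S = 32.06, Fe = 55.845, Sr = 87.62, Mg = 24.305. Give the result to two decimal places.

-14.20 percentage points

M(SrSO4) = 183.676 g/mol, so wt% O = 63.996/183.676 × 100 = 34.84%.
M((Mg0.57Fe0.43)CO3) = 97.875 g/mol, so wt% O = 47.997/97.875 × 100 = 49.04%.
34.84 − 49.04 = -14.20 pp.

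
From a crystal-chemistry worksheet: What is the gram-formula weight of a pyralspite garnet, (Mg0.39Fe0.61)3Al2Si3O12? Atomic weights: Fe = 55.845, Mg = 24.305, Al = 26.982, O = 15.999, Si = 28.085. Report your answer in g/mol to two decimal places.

M = 1.17·24.305 + 1.83·55.845 + 2·26.982 + 3·28.085 + 12·15.999

460.84 g/mol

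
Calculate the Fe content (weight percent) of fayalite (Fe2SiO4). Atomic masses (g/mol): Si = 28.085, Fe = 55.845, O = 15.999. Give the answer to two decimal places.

Molar mass of Fe2SiO4: 2×55.845 + 1×28.085 + 4×15.999 = 203.771 g/mol.
Mass of Fe per formula unit: 2 × 55.845 = 111.690 g.
Weight fraction Fe = 111.690 / 203.771 = 0.5481.

54.81 weight percent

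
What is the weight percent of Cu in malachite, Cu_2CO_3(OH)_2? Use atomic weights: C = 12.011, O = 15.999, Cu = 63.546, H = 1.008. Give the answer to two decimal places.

57.48 weight percent

M(Cu_2CO_3(OH)_2) = 221.114 g/mol.
Cu contributes 2 × 63.546 = 127.092 g per mole.
127.092/221.114 = 0.5748 → 57.48%.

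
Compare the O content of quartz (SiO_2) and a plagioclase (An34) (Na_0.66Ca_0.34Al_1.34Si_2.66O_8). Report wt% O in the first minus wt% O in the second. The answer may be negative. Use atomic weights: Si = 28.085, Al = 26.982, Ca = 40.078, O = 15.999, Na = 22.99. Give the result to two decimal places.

First mineral: 31.998 g O in 60.083 g formula = 53.26 wt% O.
Second mineral: 127.992 g O in 267.654 g formula = 47.82 wt% O.
53.26% − 47.82% gives a difference of 5.44 percentage points.

5.44 percentage points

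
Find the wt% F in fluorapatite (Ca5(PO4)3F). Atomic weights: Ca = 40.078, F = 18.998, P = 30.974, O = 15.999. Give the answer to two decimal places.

Formula mass = 5·40.078 + 3·30.974 + 12·15.999 + 1·18.998 = 504.298 g/mol, of which 18.998 g is F.
So F makes up 18.998/504.298 = 0.0377 of the mass, i.e. 3.77%.

3.77 weight percent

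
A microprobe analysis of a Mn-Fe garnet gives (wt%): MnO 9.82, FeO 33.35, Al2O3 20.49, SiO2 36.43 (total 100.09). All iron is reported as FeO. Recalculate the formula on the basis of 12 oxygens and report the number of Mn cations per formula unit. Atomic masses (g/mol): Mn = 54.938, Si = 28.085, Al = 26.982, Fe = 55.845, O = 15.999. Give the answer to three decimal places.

9.82 wt% MnO ÷ 70.937 g/mol = 0.13843 mol, giving 0.13843 Mn and 0.13843 O.
33.35 wt% FeO ÷ 71.844 g/mol = 0.46420 mol, giving 0.46420 Fe and 0.46420 O.
20.49 wt% Al2O3 ÷ 101.961 g/mol = 0.20096 mol, giving 0.40192 Al and 0.60288 O.
36.43 wt% SiO2 ÷ 60.083 g/mol = 0.60633 mol, giving 0.60633 Si and 1.21266 O.
Oxygen sums to 2.41817; scaling by 12/2.41817 = 4.96243 puts the formula on 12 O.
Mn: 0.13843 × 4.96243 = 0.687 atoms per formula unit.

0.687 Mn apfu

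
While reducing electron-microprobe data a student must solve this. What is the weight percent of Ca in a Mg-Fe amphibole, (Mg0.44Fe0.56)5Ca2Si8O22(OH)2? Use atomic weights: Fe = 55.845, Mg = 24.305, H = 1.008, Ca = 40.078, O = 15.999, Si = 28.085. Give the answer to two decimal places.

M((Mg0.44Fe0.56)5Ca2Si8O22(OH)2) = 900.665 g/mol.
Ca contributes 2 × 40.078 = 80.156 g per mole.
80.156/900.665 = 0.0890 → 8.90%.

8.90 mass %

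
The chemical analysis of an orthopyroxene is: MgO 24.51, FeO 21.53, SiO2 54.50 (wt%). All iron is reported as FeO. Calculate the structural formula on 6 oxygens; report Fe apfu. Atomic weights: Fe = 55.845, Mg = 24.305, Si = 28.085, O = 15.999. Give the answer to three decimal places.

0.661 Fe apfu

24.51 wt% MgO ÷ 40.304 g/mol = 0.60813 mol, giving 0.60813 Mg and 0.60813 O.
21.53 wt% FeO ÷ 71.844 g/mol = 0.29968 mol, giving 0.29968 Fe and 0.29968 O.
54.50 wt% SiO2 ÷ 60.083 g/mol = 0.90708 mol, giving 0.90708 Si and 1.81416 O.
Oxygen sums to 2.72197; scaling by 6/2.72197 = 2.20429 puts the formula on 6 O.
Fe: 0.29968 × 2.20429 = 0.661 atoms per formula unit.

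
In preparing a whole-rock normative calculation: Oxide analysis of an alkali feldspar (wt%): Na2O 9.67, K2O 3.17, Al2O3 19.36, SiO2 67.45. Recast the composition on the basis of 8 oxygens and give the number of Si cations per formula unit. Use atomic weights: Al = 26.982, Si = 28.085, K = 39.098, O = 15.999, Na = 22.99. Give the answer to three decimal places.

Na2O: 9.67/61.979 = 0.15602 mol → 0.31204 mol Na, 0.15602 mol O.
K2O: 3.17/94.195 = 0.03365 mol → 0.06730 mol K, 0.03365 mol O.
Al2O3: 19.36/101.961 = 0.18988 mol → 0.37976 mol Al, 0.56964 mol O.
SiO2: 67.45/60.083 = 1.12261 mol → 1.12261 mol Si, 2.24522 mol O.
Total oxygen = 3.00453 mol. Normalization factor = 8/3.00453 = 2.66265.
Si per 8 O = 1.12261 × 2.66265 = 2.989.

2.989 Si apfu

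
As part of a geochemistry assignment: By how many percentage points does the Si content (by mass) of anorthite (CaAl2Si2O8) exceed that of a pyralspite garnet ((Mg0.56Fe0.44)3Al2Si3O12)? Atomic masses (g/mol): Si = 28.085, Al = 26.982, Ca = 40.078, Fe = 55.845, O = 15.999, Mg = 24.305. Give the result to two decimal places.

1.25 percentage points

M(CaAl2Si2O8) = 278.204 g/mol, so wt% Si = 56.170/278.204 × 100 = 20.19%.
M((Mg0.56Fe0.44)3Al2Si3O12) = 444.755 g/mol, so wt% Si = 84.255/444.755 × 100 = 18.94%.
20.19 − 18.94 = 1.25 pp.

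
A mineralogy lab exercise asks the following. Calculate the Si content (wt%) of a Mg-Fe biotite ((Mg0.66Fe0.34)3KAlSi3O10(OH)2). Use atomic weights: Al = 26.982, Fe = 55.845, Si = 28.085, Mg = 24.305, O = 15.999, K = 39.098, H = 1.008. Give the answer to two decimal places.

18.75 wt%

Molar mass of (Mg0.66Fe0.34)3KAlSi3O10(OH)2: 1.98·24.305 + 1.02·55.845 + 1·39.098 + 1·26.982 + 3·28.085 + 12·15.999 + 2·1.008 = 449.425 g/mol.
Mass of Si per formula unit: 3 × 28.085 = 84.255 g.
Weight fraction Si = 84.255 / 449.425 = 0.1875.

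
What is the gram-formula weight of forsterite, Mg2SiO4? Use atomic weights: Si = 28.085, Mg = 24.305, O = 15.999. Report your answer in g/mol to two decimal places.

140.69 g/mol

M = 2(24.305) + 1(28.085) + 4(15.999)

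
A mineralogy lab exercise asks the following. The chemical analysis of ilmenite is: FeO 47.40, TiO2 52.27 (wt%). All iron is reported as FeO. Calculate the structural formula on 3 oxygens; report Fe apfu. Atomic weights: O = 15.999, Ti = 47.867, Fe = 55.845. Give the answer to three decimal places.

1.005 Fe apfu

47.40 wt% FeO ÷ 71.844 g/mol = 0.65976 mol, giving 0.65976 Fe and 0.65976 O.
52.27 wt% TiO2 ÷ 79.865 g/mol = 0.65448 mol, giving 0.65448 Ti and 1.30896 O.
Oxygen sums to 1.96872; scaling by 3/1.96872 = 1.52383 puts the formula on 3 O.
Fe: 0.65976 × 1.52383 = 1.005 atoms per formula unit.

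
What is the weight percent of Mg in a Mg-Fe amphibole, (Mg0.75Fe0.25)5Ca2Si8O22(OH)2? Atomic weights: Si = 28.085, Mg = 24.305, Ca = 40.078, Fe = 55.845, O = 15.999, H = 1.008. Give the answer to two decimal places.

M((Mg0.75Fe0.25)5Ca2Si8O22(OH)2) = 851.778 g/mol.
Mg contributes 3.75 × 24.305 = 91.144 g per mole.
91.144/851.778 = 0.1070 → 10.70%.

10.70 weight percent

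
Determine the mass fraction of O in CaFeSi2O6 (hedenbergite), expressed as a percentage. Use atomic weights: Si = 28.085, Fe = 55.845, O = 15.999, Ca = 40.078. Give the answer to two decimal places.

38.69 wt%

Molar mass of CaFeSi2O6: 1×40.078 + 1×55.845 + 2×28.085 + 6×15.999 = 248.087 g/mol.
Mass of O per formula unit: 6 × 15.999 = 95.994 g.
Weight fraction O = 95.994 / 248.087 = 0.3869.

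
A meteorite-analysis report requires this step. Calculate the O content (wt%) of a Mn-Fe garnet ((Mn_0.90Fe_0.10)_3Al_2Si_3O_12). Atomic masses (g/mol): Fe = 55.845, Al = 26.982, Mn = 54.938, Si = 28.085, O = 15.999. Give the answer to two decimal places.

Molar mass of (Mn_0.90Fe_0.10)_3Al_2Si_3O_12: 2.70·54.938 + 0.30·55.845 + 2·26.982 + 3·28.085 + 12·15.999 = 495.293 g/mol.
Mass of O per formula unit: 12 × 15.999 = 191.988 g.
Weight fraction O = 191.988 / 495.293 = 0.3876.

38.76 wt%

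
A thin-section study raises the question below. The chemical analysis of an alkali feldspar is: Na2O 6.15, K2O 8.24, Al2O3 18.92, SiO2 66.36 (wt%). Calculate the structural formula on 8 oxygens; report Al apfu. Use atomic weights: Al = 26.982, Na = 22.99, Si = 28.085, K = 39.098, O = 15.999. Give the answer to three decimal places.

6.15 wt% Na2O ÷ 61.979 g/mol = 0.09923 mol, giving 0.19846 Na and 0.09923 O.
8.24 wt% K2O ÷ 94.195 g/mol = 0.08748 mol, giving 0.17496 K and 0.08748 O.
18.92 wt% Al2O3 ÷ 101.961 g/mol = 0.18556 mol, giving 0.37112 Al and 0.55668 O.
66.36 wt% SiO2 ÷ 60.083 g/mol = 1.10447 mol, giving 1.10447 Si and 2.20894 O.
Oxygen sums to 2.95233; scaling by 8/2.95233 = 2.70972 puts the formula on 8 O.
Al: 0.37112 × 2.70972 = 1.006 atoms per formula unit.

1.006 Al apfu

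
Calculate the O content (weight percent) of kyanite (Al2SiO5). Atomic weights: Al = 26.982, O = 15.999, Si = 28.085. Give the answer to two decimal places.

Molar mass of Al2SiO5: 2×26.982 + 1×28.085 + 5×15.999 = 162.044 g/mol.
Mass of O per formula unit: 5 × 15.999 = 79.995 g.
Weight fraction O = 79.995 / 162.044 = 0.4937.

49.37 weight percent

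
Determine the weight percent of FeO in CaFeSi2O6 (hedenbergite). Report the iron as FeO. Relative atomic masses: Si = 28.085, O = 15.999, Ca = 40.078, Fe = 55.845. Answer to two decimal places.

28.96 wt%

Formula mass = 248.087 g/mol.
1 Fe → 1.0000 mol FeO per formula unit; M(FeO) = 71.844, so FeO mass = 71.844 g.
71.844/248.087 × 100 = 28.96 wt%.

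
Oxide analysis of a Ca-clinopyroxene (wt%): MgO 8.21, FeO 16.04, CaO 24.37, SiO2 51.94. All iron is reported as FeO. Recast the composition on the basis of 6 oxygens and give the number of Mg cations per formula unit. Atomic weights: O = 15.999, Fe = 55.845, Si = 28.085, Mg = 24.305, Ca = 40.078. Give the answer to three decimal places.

MgO: 8.21/40.304 = 0.20370 mol → 0.20370 mol Mg, 0.20370 mol O.
FeO: 16.04/71.844 = 0.22326 mol → 0.22326 mol Fe, 0.22326 mol O.
CaO: 24.37/56.077 = 0.43458 mol → 0.43458 mol Ca, 0.43458 mol O.
SiO2: 51.94/60.083 = 0.86447 mol → 0.86447 mol Si, 1.72894 mol O.
Total oxygen = 2.59048 mol. Normalization factor = 6/2.59048 = 2.31617.
Mg per 6 O = 0.20370 × 2.31617 = 0.472.

0.472 Mg apfu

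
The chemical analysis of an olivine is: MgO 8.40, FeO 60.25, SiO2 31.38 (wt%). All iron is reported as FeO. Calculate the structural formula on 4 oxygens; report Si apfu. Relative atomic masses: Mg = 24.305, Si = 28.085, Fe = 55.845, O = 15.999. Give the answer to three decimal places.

0.999 Si apfu

MgO (M=40.304): mol = 0.20842; Mg = 0.20842, O = 0.20842.
FeO (M=71.844): mol = 0.83862; Fe = 0.83862, O = 0.83862.
SiO2 (M=60.083): mol = 0.52228; Si = 0.52228, O = 1.04456.
ΣO = 2.09160; factor = 4/ΣO = 1.91241.
Si apfu = 0.52228 × 1.91241 = 0.999.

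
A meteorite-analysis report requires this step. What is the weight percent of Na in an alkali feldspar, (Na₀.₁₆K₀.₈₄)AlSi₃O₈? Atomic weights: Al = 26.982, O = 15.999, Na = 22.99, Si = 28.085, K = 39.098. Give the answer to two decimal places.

Formula mass = 0.16*22.99 + 0.84*39.098 + 1*26.982 + 3*28.085 + 8*15.999 = 275.750 g/mol, of which 3.678 g is Na.
So Na makes up 3.678/275.750 = 0.0133 of the mass, i.e. 1.33%.

1.33 wt%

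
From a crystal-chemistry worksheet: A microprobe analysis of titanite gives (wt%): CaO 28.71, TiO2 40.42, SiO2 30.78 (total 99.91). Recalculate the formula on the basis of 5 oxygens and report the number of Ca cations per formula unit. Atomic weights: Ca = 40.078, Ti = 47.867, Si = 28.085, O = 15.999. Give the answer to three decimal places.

CaO: 28.71/56.077 = 0.51197 mol → 0.51197 mol Ca, 0.51197 mol O.
TiO2: 40.42/79.865 = 0.50610 mol → 0.50610 mol Ti, 1.01220 mol O.
SiO2: 30.78/60.083 = 0.51229 mol → 0.51229 mol Si, 1.02458 mol O.
Total oxygen = 2.54875 mol. Normalization factor = 5/2.54875 = 1.96175.
Ca per 5 O = 0.51197 × 1.96175 = 1.004.

1.004 Ca apfu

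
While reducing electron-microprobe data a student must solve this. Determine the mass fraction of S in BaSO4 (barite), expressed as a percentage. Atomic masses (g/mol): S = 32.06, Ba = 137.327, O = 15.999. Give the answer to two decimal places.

13.74 weight percent

Molar mass of BaSO4: 1×137.327 + 1×32.06 + 4×15.999 = 233.383 g/mol.
Mass of S per formula unit: 1 × 32.06 = 32.060 g.
Weight fraction S = 32.060 / 233.383 = 0.1374.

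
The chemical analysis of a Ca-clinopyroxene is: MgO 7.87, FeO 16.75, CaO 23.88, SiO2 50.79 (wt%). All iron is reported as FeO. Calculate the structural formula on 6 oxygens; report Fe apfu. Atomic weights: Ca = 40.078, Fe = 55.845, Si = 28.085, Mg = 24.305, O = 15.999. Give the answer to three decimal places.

MgO: 7.87/40.304 = 0.19527 mol → 0.19527 mol Mg, 0.19527 mol O.
FeO: 16.75/71.844 = 0.23314 mol → 0.23314 mol Fe, 0.23314 mol O.
CaO: 23.88/56.077 = 0.42584 mol → 0.42584 mol Ca, 0.42584 mol O.
SiO2: 50.79/60.083 = 0.84533 mol → 0.84533 mol Si, 1.69066 mol O.
Total oxygen = 2.54491 mol. Normalization factor = 6/2.54491 = 2.35765.
Fe per 6 O = 0.23314 × 2.35765 = 0.550.

0.550 Fe apfu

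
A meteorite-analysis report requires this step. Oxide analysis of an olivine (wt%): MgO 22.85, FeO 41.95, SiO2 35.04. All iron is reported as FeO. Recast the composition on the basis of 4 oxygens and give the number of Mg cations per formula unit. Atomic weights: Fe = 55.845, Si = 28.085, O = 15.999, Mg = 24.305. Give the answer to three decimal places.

0.979 Mg apfu

22.85 wt% MgO ÷ 40.304 g/mol = 0.56694 mol, giving 0.56694 Mg and 0.56694 O.
41.95 wt% FeO ÷ 71.844 g/mol = 0.58390 mol, giving 0.58390 Fe and 0.58390 O.
35.04 wt% SiO2 ÷ 60.083 g/mol = 0.58319 mol, giving 0.58319 Si and 1.16638 O.
Oxygen sums to 2.31722; scaling by 4/2.31722 = 1.72621 puts the formula on 4 O.
Mg: 0.56694 × 1.72621 = 0.979 atoms per formula unit.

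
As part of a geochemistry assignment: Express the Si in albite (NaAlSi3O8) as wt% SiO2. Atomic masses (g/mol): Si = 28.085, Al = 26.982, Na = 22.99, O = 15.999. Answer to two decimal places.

M(NaAlSi3O8) = 262.219 g/mol; M(SiO2) = 60.083 g/mol.
Moles SiO2 per formula unit = 3 Si ÷ 1 = 3.0000.
SiO2 fraction = (3.0000 × 60.083) / 262.219 = 180.249/262.219 = 0.6874.

68.74 wt%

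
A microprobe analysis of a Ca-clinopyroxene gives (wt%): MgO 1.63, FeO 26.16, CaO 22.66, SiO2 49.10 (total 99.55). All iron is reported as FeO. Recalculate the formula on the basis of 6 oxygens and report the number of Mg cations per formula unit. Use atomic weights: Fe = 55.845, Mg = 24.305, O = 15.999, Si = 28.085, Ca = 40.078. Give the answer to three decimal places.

1.63 wt% MgO ÷ 40.304 g/mol = 0.04044 mol, giving 0.04044 Mg and 0.04044 O.
26.16 wt% FeO ÷ 71.844 g/mol = 0.36412 mol, giving 0.36412 Fe and 0.36412 O.
22.66 wt% CaO ÷ 56.077 g/mol = 0.40409 mol, giving 0.40409 Ca and 0.40409 O.
49.10 wt% SiO2 ÷ 60.083 g/mol = 0.81720 mol, giving 0.81720 Si and 1.63440 O.
Oxygen sums to 2.44305; scaling by 6/2.44305 = 2.45595 puts the formula on 6 O.
Mg: 0.04044 × 2.45595 = 0.099 atoms per formula unit.

0.099 Mg apfu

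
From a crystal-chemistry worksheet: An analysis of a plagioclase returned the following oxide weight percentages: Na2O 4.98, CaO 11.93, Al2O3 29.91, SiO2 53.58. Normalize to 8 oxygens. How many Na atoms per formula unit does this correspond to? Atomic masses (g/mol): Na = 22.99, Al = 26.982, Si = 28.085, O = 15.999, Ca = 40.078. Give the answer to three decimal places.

0.435 Na apfu

Na2O: 4.98/61.979 = 0.08035 mol → 0.16070 mol Na, 0.08035 mol O.
CaO: 11.93/56.077 = 0.21274 mol → 0.21274 mol Ca, 0.21274 mol O.
Al2O3: 29.91/101.961 = 0.29335 mol → 0.58670 mol Al, 0.88005 mol O.
SiO2: 53.58/60.083 = 0.89177 mol → 0.89177 mol Si, 1.78354 mol O.
Total oxygen = 2.95668 mol. Normalization factor = 8/2.95668 = 2.70574.
Na per 8 O = 0.16070 × 2.70574 = 0.435.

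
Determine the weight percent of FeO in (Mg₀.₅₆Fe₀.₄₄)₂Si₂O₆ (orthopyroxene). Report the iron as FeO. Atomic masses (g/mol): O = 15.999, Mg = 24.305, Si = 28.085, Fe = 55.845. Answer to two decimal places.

27.67 wt%

Formula mass = 228.529 g/mol.
0.88 Fe → 0.8800 mol FeO per formula unit; M(FeO) = 71.844, so FeO mass = 63.223 g.
63.223/228.529 × 100 = 27.67 wt%.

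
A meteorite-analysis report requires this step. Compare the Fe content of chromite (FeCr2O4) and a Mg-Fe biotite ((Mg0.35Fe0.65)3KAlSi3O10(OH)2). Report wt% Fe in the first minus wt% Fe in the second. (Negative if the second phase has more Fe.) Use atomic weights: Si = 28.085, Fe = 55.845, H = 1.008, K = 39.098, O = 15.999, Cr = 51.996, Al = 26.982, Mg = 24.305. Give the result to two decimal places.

First mineral: 55.845 g Fe in 223.833 g formula = 24.95 wt% Fe.
Second mineral: 108.898 g Fe in 478.757 g formula = 22.75 wt% Fe.
24.95% − 22.75% gives a difference of 2.20 percentage points.

2.20 percentage points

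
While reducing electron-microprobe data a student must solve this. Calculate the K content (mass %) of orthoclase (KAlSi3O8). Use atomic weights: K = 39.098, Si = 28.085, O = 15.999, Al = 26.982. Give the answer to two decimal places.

14.05 mass %

Formula mass = 1×39.098 + 1×26.982 + 3×28.085 + 8×15.999 = 278.327 g/mol, of which 39.098 g is K.
So K makes up 39.098/278.327 = 0.1405 of the mass, i.e. 14.05%.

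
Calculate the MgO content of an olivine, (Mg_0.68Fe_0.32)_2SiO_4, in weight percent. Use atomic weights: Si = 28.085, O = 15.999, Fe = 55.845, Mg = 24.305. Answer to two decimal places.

Molar mass of (Mg_0.68Fe_0.32)_2SiO_4 = 1.36*24.305 + 0.64*55.845 + 1*28.085 + 4*15.999 = 160.877 g/mol.
Each formula unit contains 1.36 Mg, equivalent to 1.36/1 = 1.3600 mol MgO.
M(MgO) = 1×24.305 + 1×15.999 = 40.304 g/mol.
Mass of MgO per formula unit = 1.3600 × 40.304 = 54.813 g.
MgO wt% = 54.813 / 160.877 × 100 = 34.07%.

34.07 wt%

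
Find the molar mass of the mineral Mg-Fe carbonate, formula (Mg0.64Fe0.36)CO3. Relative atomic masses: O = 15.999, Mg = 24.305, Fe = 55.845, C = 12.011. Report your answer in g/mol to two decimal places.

M = 0.64(24.305) + 0.36(55.845) + 1(12.011) + 3(15.999)

95.67 g/mol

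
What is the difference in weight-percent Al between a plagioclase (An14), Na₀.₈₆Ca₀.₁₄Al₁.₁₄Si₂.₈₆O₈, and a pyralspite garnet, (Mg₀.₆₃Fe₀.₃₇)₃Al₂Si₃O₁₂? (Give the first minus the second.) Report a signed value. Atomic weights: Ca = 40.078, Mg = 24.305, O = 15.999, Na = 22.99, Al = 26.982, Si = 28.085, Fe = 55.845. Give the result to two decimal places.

-0.69 percentage points

Al in Na₀.₈₆Ca₀.₁₄Al₁.₁₄Si₂.₈₆O₈: molar mass 264.457 g/mol; 1.14×26.982 = 30.759 g → 11.63 wt%.
Al in (Mg₀.₆₃Fe₀.₃₇)₃Al₂Si₃O₁₂: molar mass 438.131 g/mol; 2×26.982 = 53.964 g → 12.32 wt%.
Difference = 11.63 − 12.32 = -0.69 percentage points.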